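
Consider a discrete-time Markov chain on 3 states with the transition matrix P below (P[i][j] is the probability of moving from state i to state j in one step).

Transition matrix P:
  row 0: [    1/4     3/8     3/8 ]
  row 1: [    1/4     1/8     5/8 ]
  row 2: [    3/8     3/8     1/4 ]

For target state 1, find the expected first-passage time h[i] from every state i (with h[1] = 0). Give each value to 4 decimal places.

First-step conditioning: h[1] = 0; for i ≠ 1, h[i] = 1 + Σ_k P[i][k]·h[k].
  h[0] = 1 + 1/4·h[0] + 3/8·h[2]
  h[2] = 1 + 3/8·h[0] + 1/4·h[2]
Solving the 2×2 linear system over states ≠ 1 gives exactly h = [8/3, 0, 8/3] (h[1] = 0 is the target).

h = [2.6667, 0.0000, 2.6667]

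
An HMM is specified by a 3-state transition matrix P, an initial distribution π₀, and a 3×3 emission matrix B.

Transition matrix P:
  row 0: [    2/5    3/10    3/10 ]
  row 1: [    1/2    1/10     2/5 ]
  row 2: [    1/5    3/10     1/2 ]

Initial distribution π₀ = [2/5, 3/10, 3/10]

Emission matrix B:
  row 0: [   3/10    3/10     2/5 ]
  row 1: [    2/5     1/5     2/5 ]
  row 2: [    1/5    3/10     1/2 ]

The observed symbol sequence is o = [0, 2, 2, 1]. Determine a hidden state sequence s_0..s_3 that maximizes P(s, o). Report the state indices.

path = [1, 2, 2, 2]

t=0: δ = [1.200e-01, 1.200e-01, 6.000e-02]  (obs o_0=0)
t=1: δ = [2.400e-02, 1.440e-02, 2.400e-02]  ψ = [1, 0, 1]  (obs o_1=2)
t=2: δ = [3.840e-03, 2.880e-03, 6.000e-03]  ψ = [0, 0, 2]  (obs o_2=2)
t=3: δ = [4.608e-04, 3.600e-04, 9.000e-04]  ψ = [0, 2, 2]  (obs o_3=1)
backtrack: best end state = 2; path = [1, 2, 2, 2]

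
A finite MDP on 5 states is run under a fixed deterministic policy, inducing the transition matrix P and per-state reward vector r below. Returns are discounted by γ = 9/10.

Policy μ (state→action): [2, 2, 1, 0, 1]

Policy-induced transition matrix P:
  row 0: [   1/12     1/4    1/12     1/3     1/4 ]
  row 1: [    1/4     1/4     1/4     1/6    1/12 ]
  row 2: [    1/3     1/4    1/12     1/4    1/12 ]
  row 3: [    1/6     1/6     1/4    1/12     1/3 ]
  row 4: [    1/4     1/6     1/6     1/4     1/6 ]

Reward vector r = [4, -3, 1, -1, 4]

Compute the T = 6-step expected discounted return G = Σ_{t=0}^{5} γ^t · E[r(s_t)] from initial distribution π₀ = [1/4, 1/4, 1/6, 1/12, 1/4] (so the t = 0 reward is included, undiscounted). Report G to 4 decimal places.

t=0: π = [0.2500, 0.2500, 0.1667, 0.0833, 0.2500], E[r] = 1.3333, γ^t·E[r] = 1.333333, running G = 1.333333
t=1: π = [0.2153, 0.2222, 0.1597, 0.2361, 0.1667], E[r] = 0.7847, γ^t·E[r] = 0.706250, running G = 2.039583
t=2: π = [0.2078, 0.2164, 0.1736, 0.2101, 0.1921], E[r] = 0.9138, γ^t·E[r] = 0.740156, running G = 2.779740
t=3: π = [0.2123, 0.2165, 0.1704, 0.2143, 0.1865], E[r] = 0.9020, γ^t·E[r] = 0.657563, running G = 3.437302
t=4: π = [0.2110, 0.2166, 0.1707, 0.2139, 0.1878], E[r] = 0.9021, γ^t·E[r] = 0.591841, running G = 4.029143
t=5: π = [0.2112, 0.2165, 0.1707, 0.2139, 0.1876], E[r] = 0.9028, γ^t·E[r] = 0.533080, running G = 4.562222

G = 4.5622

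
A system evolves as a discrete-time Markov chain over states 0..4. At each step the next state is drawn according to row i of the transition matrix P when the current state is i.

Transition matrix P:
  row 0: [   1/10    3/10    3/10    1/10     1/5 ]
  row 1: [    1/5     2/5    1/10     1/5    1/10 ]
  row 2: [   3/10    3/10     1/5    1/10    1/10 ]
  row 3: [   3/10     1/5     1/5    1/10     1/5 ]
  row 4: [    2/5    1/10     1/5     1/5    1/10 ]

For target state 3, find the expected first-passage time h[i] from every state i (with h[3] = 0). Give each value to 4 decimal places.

h = [6.9503, 6.2238, 6.9961, 0.0000, 6.4463]

First-step conditioning: h[3] = 0; for i ≠ 3, h[i] = 1 + Σ_k P[i][k]·h[k].
  h[0] = 1 + 1/10·h[0] + 3/10·h[1] + 3/10·h[2] + 1/5·h[4]
  h[1] = 1 + 1/5·h[0] + 2/5·h[1] + 1/10·h[2] + 1/10·h[4]
  h[2] = 1 + 3/10·h[0] + 3/10·h[1] + 1/5·h[2] + 1/10·h[4]
  h[4] = 1 + 2/5·h[0] + 1/10·h[1] + 1/5·h[2] + 1/10·h[4]
Solving the 4×4 linear system over states ≠ 3 gives exactly h = [2655/382, 4755/764, 5345/764, 0, 4925/764] (h[3] = 0 is the target).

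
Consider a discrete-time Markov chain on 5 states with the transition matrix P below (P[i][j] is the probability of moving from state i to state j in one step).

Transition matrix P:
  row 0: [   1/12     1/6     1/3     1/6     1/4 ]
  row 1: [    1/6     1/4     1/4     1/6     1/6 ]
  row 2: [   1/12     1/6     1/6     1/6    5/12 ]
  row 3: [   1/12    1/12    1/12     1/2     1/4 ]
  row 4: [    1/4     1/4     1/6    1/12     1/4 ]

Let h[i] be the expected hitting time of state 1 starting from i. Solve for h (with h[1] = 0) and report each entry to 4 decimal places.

First-step conditioning: h[1] = 0; for i ≠ 1, h[i] = 1 + Σ_k P[i][k]·h[k].
  h[0] = 1 + 1/12·h[0] + 1/3·h[2] + 1/6·h[3] + 1/4·h[4]
  h[2] = 1 + 1/12·h[0] + 1/6·h[2] + 1/6·h[3] + 5/12·h[4]
  h[3] = 1 + 1/12·h[0] + 1/12·h[2] + 1/2·h[3] + 1/4·h[4]
  h[4] = 1 + 1/4·h[0] + 1/6·h[2] + 1/12·h[3] + 1/4·h[4]
Solving the 4×4 linear system over states ≠ 1 gives exactly h = [8220/1417, 0, 624/109, 9288/1417, 7464/1417] (h[1] = 0 is the target).

h = [5.8010, 0.0000, 5.7248, 6.5547, 5.2675]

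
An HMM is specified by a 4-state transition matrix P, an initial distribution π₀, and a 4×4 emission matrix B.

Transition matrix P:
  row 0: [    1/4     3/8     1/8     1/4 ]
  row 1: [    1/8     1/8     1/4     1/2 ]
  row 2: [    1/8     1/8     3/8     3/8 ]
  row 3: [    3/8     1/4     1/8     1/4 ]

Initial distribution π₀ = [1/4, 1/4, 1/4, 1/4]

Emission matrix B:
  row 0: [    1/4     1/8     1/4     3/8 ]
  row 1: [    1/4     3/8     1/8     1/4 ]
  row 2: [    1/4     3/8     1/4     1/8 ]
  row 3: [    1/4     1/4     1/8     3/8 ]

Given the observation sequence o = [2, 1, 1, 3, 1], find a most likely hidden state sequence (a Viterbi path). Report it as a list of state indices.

t=0: δ = [6.250e-02, 3.125e-02, 6.250e-02, 3.125e-02]  (obs o_0=2)
t=1: δ = [1.953e-03, 8.789e-03, 8.789e-03, 5.859e-03]  ψ = [0, 0, 2, 2]  (obs o_1=1)
t=2: δ = [2.747e-04, 5.493e-04, 1.236e-03, 1.099e-03]  ψ = [3, 3, 2, 1]  (obs o_2=1)
t=3: δ = [1.545e-04, 6.866e-05, 5.794e-05, 1.738e-04]  ψ = [3, 3, 2, 2]  (obs o_3=3)
t=4: δ = [8.147e-06, 2.173e-05, 8.147e-06, 1.086e-05]  ψ = [3, 0, 2, 3]  (obs o_4=1)
backtrack: best end state = 1; path = [0, 1, 3, 0, 1]

path = [0, 1, 3, 0, 1]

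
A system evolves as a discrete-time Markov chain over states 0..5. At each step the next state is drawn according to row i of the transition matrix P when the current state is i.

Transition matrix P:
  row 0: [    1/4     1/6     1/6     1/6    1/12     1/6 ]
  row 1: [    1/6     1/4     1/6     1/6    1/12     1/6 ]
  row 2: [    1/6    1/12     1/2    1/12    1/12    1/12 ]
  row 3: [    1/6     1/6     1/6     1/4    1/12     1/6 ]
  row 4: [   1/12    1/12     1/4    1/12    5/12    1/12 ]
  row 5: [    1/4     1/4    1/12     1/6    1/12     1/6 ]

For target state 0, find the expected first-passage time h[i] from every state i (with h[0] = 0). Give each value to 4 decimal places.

h = [0.0000, 5.9686, 6.0314, 5.9686, 6.7853, 5.4660]

First-step conditioning: h[0] = 0; for i ≠ 0, h[i] = 1 + Σ_k P[i][k]·h[k].
  h[1] = 1 + 1/4·h[1] + 1/6·h[2] + 1/6·h[3] + 1/12·h[4] + 1/6·h[5]
  h[2] = 1 + 1/12·h[1] + 1/2·h[2] + 1/12·h[3] + 1/12·h[4] + 1/12·h[5]
  h[3] = 1 + 1/6·h[1] + 1/6·h[2] + 1/4·h[3] + 1/12·h[4] + 1/6·h[5]
  h[4] = 1 + 1/12·h[1] + 1/4·h[2] + 1/12·h[3] + 5/12·h[4] + 1/12·h[5]
  h[5] = 1 + 1/4·h[1] + 1/12·h[2] + 1/6·h[3] + 1/12·h[4] + 1/6·h[5]
Solving the 5×5 linear system over states ≠ 0 gives exactly h = [0, 1140/191, 1152/191, 1140/191, 1296/191, 1044/191] (h[0] = 0 is the target).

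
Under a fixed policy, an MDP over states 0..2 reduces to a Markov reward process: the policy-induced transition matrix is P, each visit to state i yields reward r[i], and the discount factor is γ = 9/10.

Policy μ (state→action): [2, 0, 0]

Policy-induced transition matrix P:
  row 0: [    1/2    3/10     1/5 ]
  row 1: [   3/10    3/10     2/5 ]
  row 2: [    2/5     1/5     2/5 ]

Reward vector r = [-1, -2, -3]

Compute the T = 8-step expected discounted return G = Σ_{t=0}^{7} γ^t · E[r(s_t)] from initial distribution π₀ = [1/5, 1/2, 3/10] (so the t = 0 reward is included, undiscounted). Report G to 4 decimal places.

G = -11.1230

t=0: π = [0.2000, 0.5000, 0.3000], E[r] = -2.1000, γ^t·E[r] = -2.100000, running G = -2.100000
t=1: π = [0.3700, 0.2700, 0.3600], E[r] = -1.9900, γ^t·E[r] = -1.791000, running G = -3.891000
t=2: π = [0.4100, 0.2640, 0.3260], E[r] = -1.9160, γ^t·E[r] = -1.551960, running G = -5.442960
t=3: π = [0.4146, 0.2674, 0.3180], E[r] = -1.9034, γ^t·E[r] = -1.387579, running G = -6.830539
t=4: π = [0.4147, 0.2682, 0.3171], E[r] = -1.9024, γ^t·E[r] = -1.248138, running G = -8.078677
t=5: π = [0.4147, 0.2683, 0.3171], E[r] = -1.9024, γ^t·E[r] = -1.123351, running G = -9.202028
t=6: π = [0.4146, 0.2683, 0.3171], E[r] = -1.9024, γ^t·E[r] = -1.011031, running G = -10.213059
t=7: π = [0.4146, 0.2683, 0.3171], E[r] = -1.9024, γ^t·E[r] = -0.909931, running G = -11.122989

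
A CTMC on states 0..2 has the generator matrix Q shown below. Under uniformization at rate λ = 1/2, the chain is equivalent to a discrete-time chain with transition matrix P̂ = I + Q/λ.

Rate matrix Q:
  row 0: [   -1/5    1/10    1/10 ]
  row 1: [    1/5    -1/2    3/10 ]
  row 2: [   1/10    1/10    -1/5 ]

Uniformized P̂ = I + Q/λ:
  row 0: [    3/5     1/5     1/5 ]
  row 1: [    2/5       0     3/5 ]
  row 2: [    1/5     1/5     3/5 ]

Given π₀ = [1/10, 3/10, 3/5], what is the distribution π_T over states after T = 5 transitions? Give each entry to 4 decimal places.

π = [0.3864, 0.1666, 0.4470]

t=0: π = [0.1000, 0.3000, 0.6000]
t=1: π = [0.3000, 0.1400, 0.5600]
t=2: π = [0.3480, 0.1720, 0.4800]
t=3: π = [0.3736, 0.1656, 0.4608]
t=4: π = [0.3826, 0.1669, 0.4506]
t=5: π = [0.3864, 0.1666, 0.4470]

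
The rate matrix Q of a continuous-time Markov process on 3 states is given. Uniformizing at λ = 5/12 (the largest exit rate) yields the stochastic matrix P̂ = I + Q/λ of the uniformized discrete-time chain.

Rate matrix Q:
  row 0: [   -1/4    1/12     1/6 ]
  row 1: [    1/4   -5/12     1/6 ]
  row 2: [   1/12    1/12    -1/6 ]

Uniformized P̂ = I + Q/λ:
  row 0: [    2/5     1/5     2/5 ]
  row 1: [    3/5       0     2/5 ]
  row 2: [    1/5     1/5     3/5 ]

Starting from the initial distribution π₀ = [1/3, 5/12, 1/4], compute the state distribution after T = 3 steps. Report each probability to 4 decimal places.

t=0: π = [0.3333, 0.4167, 0.2500]
t=1: π = [0.4333, 0.1167, 0.4500]
t=2: π = [0.3333, 0.1767, 0.4900]
t=3: π = [0.3373, 0.1647, 0.4980]

π = [0.3373, 0.1647, 0.4980]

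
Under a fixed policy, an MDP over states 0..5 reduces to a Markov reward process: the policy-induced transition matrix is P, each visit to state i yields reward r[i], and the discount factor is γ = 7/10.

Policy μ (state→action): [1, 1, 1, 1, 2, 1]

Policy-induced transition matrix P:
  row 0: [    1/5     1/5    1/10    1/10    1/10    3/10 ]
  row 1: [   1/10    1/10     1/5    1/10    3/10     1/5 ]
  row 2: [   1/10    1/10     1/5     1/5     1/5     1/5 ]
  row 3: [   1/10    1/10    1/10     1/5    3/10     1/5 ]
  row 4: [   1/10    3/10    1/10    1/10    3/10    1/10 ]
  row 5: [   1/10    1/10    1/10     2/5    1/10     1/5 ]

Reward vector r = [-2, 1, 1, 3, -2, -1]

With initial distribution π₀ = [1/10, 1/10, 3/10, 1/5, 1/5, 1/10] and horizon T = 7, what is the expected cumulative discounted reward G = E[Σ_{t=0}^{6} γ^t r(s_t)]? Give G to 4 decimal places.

t=0: π = [0.1000, 0.1000, 0.3000, 0.2000, 0.2000, 0.1000], E[r] = 0.3000, γ^t·E[r] = 0.300000, running G = 0.300000
t=1: π = [0.1100, 0.1500, 0.1400, 0.1800, 0.2300, 0.1900], E[r] = -0.0400, γ^t·E[r] = -0.028000, running G = 0.272000
t=2: π = [0.1110, 0.1570, 0.1290, 0.1890, 0.2260, 0.1880], E[r] = -0.0090, γ^t·E[r] = -0.004410, running G = 0.267590
t=3: π = [0.1111, 0.1563, 0.1286, 0.1882, 0.2273, 0.1885], E[r] = -0.0158, γ^t·E[r] = -0.005419, running G = 0.262171
t=4: π = [0.1111, 0.1566, 0.1285, 0.1882, 0.2272, 0.1884], E[r] = -0.0153, γ^t·E[r] = -0.003671, running G = 0.258499
t=5: π = [0.1111, 0.1566, 0.1285, 0.1882, 0.2273, 0.1884], E[r] = -0.0155, γ^t·E[r] = -0.002605, running G = 0.255895
t=6: π = [0.1111, 0.1566, 0.1285, 0.1882, 0.2272, 0.1884], E[r] = -0.0155, γ^t·E[r] = -0.001821, running G = 0.254073

G = 0.2541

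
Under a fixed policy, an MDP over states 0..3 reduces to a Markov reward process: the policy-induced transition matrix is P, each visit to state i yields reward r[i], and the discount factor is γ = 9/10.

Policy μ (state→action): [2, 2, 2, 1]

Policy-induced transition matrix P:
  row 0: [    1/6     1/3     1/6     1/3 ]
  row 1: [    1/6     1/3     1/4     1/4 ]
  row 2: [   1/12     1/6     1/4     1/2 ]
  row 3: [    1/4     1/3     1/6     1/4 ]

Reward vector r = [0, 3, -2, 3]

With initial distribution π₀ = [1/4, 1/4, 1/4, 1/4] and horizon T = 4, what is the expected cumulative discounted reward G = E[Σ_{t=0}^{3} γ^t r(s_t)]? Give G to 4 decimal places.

t=0: π = [0.2500, 0.2500, 0.2500, 0.2500], E[r] = 1.0000, γ^t·E[r] = 1.000000, running G = 1.000000
t=1: π = [0.1667, 0.2917, 0.2083, 0.3333], E[r] = 1.4583, γ^t·E[r] = 1.312500, running G = 2.312500
t=2: π = [0.1771, 0.2986, 0.2083, 0.3160], E[r] = 1.4271, γ^t·E[r] = 1.155938, running G = 3.468438
t=3: π = [0.1756, 0.2986, 0.2089, 0.3168], E[r] = 1.4285, γ^t·E[r] = 1.041398, running G = 4.509836

G = 4.5098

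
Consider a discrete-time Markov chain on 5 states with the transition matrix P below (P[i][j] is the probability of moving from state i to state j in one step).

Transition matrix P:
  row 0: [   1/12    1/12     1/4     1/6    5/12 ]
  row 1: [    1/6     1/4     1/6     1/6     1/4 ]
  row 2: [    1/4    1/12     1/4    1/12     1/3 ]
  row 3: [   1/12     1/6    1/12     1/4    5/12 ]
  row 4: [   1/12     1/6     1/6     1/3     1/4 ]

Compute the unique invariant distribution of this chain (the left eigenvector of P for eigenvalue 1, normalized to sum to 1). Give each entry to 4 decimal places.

π = [0.1250, 0.1547, 0.1727, 0.2248, 0.3227]

Balance equations π_j = Σ_i π_i·P[i][j]:
  π_0 = 1/12·π_0 + 1/6·π_1 + 1/4·π_2 + 1/12·π_3 + 1/12·π_4
  π_1 = 1/12·π_0 + 1/4·π_1 + 1/12·π_2 + 1/6·π_3 + 1/6·π_4
  π_2 = 1/4·π_0 + 1/6·π_1 + 1/4·π_2 + 1/12·π_3 + 1/6·π_4
  π_3 = 1/6·π_0 + 1/6·π_1 + 1/12·π_2 + 1/4·π_3 + 1/3·π_4
  normalize: π_0 + π_1 + π_2 + π_3 + π_4 = 1
Solving the linear system gives exactly π = [764/6111, 2837/18333, 3167/18333, 4121/18333, 1972/6111].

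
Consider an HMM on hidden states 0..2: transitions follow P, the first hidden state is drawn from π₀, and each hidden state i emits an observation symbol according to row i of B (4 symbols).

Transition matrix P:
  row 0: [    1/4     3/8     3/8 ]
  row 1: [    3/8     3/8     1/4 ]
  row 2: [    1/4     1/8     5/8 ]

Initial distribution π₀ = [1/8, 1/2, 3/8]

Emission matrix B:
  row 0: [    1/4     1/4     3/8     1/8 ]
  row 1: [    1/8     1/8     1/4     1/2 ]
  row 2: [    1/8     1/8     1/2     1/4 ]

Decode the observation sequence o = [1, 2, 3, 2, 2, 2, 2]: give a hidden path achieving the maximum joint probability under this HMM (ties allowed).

path = [2, 2, 2, 2, 2, 2, 2]

t=0: δ = [3.125e-02, 6.250e-02, 4.688e-02]  (obs o_0=1)
t=1: δ = [8.789e-03, 5.859e-03, 1.465e-02]  ψ = [1, 1, 2]  (obs o_1=2)
t=2: δ = [4.578e-04, 1.648e-03, 2.289e-03]  ψ = [2, 0, 2]  (obs o_2=3)
t=3: δ = [2.317e-04, 1.545e-04, 7.153e-04]  ψ = [1, 1, 2]  (obs o_3=2)
t=4: δ = [6.706e-05, 2.235e-05, 2.235e-04]  ψ = [2, 2, 2]  (obs o_4=2)
t=5: δ = [2.095e-05, 6.985e-06, 6.985e-05]  ψ = [2, 2, 2]  (obs o_5=2)
t=6: δ = [6.548e-06, 2.183e-06, 2.183e-05]  ψ = [2, 2, 2]  (obs o_6=2)
backtrack: best end state = 2; path = [2, 2, 2, 2, 2, 2, 2]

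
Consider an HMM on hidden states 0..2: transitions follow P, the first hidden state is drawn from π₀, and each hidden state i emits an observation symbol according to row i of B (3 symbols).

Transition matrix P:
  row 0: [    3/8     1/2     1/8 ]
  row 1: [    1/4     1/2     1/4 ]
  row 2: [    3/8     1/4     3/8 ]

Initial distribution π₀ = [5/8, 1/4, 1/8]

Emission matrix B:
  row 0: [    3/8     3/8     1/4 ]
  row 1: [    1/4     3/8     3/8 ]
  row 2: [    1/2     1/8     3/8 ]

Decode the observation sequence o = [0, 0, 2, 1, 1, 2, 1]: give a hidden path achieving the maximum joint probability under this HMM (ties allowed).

t=0: δ = [2.344e-01, 6.250e-02, 6.250e-02]  (obs o_0=0)
t=1: δ = [3.296e-02, 2.930e-02, 1.465e-02]  ψ = [0, 0, 0]  (obs o_1=0)
t=2: δ = [3.090e-03, 6.180e-03, 2.747e-03]  ψ = [0, 0, 1]  (obs o_2=2)
t=3: δ = [5.794e-04, 1.159e-03, 1.931e-04]  ψ = [1, 1, 1]  (obs o_3=1)
t=4: δ = [1.086e-04, 2.173e-04, 3.621e-05]  ψ = [1, 1, 1]  (obs o_4=1)
t=5: δ = [1.358e-05, 4.074e-05, 2.037e-05]  ψ = [1, 1, 1]  (obs o_5=2)
t=6: δ = [3.819e-06, 7.638e-06, 1.273e-06]  ψ = [1, 1, 1]  (obs o_6=1)
backtrack: best end state = 1; path = [0, 0, 1, 1, 1, 1, 1]

path = [0, 0, 1, 1, 1, 1, 1]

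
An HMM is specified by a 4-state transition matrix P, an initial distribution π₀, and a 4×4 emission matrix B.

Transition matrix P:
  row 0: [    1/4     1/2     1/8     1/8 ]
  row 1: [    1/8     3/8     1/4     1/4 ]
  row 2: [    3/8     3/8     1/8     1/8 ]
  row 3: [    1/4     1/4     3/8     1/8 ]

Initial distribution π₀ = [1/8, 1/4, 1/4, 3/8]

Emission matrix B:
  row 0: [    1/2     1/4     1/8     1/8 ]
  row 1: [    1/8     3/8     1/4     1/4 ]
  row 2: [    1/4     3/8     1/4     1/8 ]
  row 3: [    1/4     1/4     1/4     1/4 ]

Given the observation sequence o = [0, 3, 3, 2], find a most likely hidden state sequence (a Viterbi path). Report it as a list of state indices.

t=0: δ = [6.250e-02, 3.125e-02, 6.250e-02, 9.375e-02]  (obs o_0=0)
t=1: δ = [2.930e-03, 7.812e-03, 4.395e-03, 2.930e-03]  ψ = [2, 0, 3, 3]  (obs o_1=3)
t=2: δ = [2.060e-04, 7.324e-04, 2.441e-04, 4.883e-04]  ψ = [2, 1, 1, 1]  (obs o_2=3)
t=3: δ = [1.526e-05, 6.866e-05, 4.578e-05, 4.578e-05]  ψ = [3, 1, 1, 1]  (obs o_3=2)
backtrack: best end state = 1; path = [0, 1, 1, 1]

path = [0, 1, 1, 1]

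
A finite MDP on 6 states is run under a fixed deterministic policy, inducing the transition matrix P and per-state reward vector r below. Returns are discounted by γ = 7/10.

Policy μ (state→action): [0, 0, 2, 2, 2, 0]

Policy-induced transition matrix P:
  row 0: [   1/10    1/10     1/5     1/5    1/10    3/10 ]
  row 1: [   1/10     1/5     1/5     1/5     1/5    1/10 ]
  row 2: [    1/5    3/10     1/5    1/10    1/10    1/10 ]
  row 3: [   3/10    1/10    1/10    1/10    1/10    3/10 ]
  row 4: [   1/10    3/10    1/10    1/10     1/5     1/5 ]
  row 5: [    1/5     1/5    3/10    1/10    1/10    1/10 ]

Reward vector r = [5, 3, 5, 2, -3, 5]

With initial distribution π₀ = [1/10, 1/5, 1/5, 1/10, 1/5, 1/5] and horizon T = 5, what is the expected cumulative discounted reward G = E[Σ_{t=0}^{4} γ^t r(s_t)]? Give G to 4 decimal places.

t=0: π = [0.1000, 0.2000, 0.2000, 0.1000, 0.2000, 0.2000], E[r] = 2.7000, γ^t·E[r] = 2.700000, running G = 2.700000
t=1: π = [0.1600, 0.2200, 0.1900, 0.1300, 0.1400, 0.1600], E[r] = 3.0500, γ^t·E[r] = 2.135000, running G = 4.835000
t=2: π = [0.1610, 0.2040, 0.1890, 0.1380, 0.1360, 0.1720], E[r] = 3.0900, γ^t·E[r] = 1.514100, running G = 6.349100
t=3: π = [0.1637, 0.2026, 0.1898, 0.1365, 0.1340, 0.1734], E[r] = 3.1133, γ^t·E[r] = 1.067862, running G = 7.416962
t=4: π = [0.1636, 0.2024, 0.1903, 0.1366, 0.1337, 0.1734], E[r] = 3.1161, γ^t·E[r] = 0.748178, running G = 8.165140

G = 8.1651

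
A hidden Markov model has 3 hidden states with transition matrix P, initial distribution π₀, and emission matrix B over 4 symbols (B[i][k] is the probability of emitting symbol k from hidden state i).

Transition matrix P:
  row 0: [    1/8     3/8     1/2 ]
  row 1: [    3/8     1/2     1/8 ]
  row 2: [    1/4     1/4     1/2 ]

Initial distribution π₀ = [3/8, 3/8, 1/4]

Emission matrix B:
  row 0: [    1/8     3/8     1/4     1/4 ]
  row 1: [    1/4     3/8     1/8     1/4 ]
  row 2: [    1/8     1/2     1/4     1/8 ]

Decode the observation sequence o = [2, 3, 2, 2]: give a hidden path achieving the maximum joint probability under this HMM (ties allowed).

t=0: δ = [9.375e-02, 4.688e-02, 6.250e-02]  (obs o_0=2)
t=1: δ = [4.395e-03, 8.789e-03, 5.859e-03]  ψ = [1, 0, 0]  (obs o_1=3)
t=2: δ = [8.240e-04, 5.493e-04, 7.324e-04]  ψ = [1, 1, 2]  (obs o_2=2)
t=3: δ = [5.150e-05, 3.862e-05, 1.030e-04]  ψ = [1, 0, 0]  (obs o_3=2)
backtrack: best end state = 2; path = [0, 1, 0, 2]

path = [0, 1, 0, 2]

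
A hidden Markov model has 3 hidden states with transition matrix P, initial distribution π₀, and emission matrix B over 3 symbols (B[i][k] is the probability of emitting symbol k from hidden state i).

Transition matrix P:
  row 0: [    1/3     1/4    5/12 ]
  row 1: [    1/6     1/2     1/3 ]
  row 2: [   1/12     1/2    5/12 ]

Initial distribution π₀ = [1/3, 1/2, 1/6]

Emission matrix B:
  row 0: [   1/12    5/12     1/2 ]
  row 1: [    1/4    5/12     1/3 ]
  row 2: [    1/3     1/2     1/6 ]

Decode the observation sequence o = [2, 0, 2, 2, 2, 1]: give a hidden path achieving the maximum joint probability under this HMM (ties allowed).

t=0: δ = [1.667e-01, 1.667e-01, 2.778e-02]  (obs o_0=2)
t=1: δ = [4.630e-03, 2.083e-02, 2.315e-02]  ψ = [0, 1, 0]  (obs o_1=0)
t=2: δ = [1.736e-03, 3.858e-03, 1.608e-03]  ψ = [1, 2, 2]  (obs o_2=2)
t=3: δ = [3.215e-04, 6.430e-04, 2.143e-04]  ψ = [1, 1, 1]  (obs o_3=2)
t=4: δ = [5.358e-05, 1.072e-04, 3.572e-05]  ψ = [0, 1, 1]  (obs o_4=2)
t=5: δ = [7.442e-06, 2.233e-05, 1.786e-05]  ψ = [0, 1, 1]  (obs o_5=1)
backtrack: best end state = 1; path = [0, 2, 1, 1, 1, 1]

path = [0, 2, 1, 1, 1, 1]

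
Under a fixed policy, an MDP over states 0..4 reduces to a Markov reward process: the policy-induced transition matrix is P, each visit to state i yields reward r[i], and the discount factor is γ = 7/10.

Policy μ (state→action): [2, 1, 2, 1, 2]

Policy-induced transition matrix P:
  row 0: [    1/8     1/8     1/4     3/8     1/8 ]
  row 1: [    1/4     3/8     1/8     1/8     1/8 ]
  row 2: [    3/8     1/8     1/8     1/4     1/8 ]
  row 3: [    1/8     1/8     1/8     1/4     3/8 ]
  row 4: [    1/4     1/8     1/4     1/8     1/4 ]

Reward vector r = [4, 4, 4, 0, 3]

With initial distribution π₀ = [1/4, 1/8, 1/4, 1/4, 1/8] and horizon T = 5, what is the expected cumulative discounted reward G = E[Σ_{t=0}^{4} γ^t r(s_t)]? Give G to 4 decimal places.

t=0: π = [0.2500, 0.1250, 0.2500, 0.2500, 0.1250], E[r] = 2.8750, γ^t·E[r] = 2.875000, running G = 2.875000
t=1: π = [0.2188, 0.1563, 0.1719, 0.2500, 0.2031], E[r] = 2.7969, γ^t·E[r] = 1.957813, running G = 4.832813
t=2: π = [0.2129, 0.1641, 0.1777, 0.2324, 0.2129], E[r] = 2.8574, γ^t·E[r] = 1.400137, running G = 6.232949
t=3: π = [0.2166, 0.1660, 0.1782, 0.2295, 0.2097], E[r] = 2.8723, γ^t·E[r] = 0.985204, running G = 7.218153
t=4: π = [0.2165, 0.1665, 0.1783, 0.2301, 0.2086], E[r] = 2.8710, γ^t·E[r] = 0.689328, running G = 7.907481

G = 7.9075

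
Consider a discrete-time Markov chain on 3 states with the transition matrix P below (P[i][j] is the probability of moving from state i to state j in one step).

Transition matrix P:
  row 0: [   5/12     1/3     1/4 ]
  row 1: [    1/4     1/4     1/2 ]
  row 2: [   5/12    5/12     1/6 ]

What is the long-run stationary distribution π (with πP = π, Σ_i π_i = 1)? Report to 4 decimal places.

Balance equations π_j = Σ_i π_i·P[i][j]:
  π_0 = 5/12·π_0 + 1/4·π_1 + 5/12·π_2
  π_1 = 1/3·π_0 + 1/4·π_1 + 5/12·π_2
  normalize: π_0 + π_1 + π_2 = 1
Solving the linear system gives exactly π = [30/83, 55/166, 51/166].

π = [0.3614, 0.3313, 0.3072]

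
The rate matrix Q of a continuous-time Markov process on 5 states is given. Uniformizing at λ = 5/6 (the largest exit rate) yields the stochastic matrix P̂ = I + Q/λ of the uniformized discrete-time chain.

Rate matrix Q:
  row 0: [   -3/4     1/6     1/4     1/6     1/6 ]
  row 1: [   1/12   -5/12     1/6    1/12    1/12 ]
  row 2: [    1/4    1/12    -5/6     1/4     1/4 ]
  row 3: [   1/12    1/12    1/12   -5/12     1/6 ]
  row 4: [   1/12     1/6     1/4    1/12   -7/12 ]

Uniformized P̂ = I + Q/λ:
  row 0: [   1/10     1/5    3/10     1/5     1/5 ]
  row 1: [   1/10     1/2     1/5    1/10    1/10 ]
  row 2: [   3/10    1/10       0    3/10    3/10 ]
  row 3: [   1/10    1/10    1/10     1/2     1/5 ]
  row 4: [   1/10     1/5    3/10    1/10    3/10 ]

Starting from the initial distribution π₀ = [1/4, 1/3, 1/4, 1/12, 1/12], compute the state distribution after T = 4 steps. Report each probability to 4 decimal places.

t=0: π = [0.2500, 0.3333, 0.2500, 0.0833, 0.0833]
t=1: π = [0.1500, 0.2667, 0.1750, 0.2083, 0.2000]
t=2: π = [0.1350, 0.2417, 0.1792, 0.2333, 0.2108]
t=3: π = [0.1358, 0.2313, 0.1754, 0.2427, 0.2148]
t=4: π = [0.1351, 0.2276, 0.1757, 0.2457, 0.2159]

π = [0.1351, 0.2276, 0.1757, 0.2457, 0.2159]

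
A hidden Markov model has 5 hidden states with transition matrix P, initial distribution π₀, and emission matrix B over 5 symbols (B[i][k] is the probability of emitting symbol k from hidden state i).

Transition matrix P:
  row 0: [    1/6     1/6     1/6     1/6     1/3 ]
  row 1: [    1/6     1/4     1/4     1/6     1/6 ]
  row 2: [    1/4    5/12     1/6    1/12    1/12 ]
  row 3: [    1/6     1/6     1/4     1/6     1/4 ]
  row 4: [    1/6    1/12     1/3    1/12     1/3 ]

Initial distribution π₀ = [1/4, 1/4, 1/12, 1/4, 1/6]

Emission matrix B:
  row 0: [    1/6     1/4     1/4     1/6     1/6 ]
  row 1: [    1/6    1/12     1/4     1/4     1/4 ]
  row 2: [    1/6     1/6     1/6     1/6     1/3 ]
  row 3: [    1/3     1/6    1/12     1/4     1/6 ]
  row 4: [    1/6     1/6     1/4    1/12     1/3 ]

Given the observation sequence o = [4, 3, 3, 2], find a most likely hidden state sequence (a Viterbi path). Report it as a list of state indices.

path = [4, 2, 1, 1]

t=0: δ = [4.167e-02, 6.250e-02, 2.778e-02, 4.167e-02, 5.556e-02]  (obs o_0=4)
t=1: δ = [1.736e-03, 3.906e-03, 3.086e-03, 2.604e-03, 1.543e-03]  ψ = [1, 1, 4, 1, 4]  (obs o_1=3)
t=2: δ = [1.286e-04, 3.215e-04, 1.628e-04, 1.628e-04, 5.425e-05]  ψ = [2, 2, 1, 1, 1]  (obs o_2=3)
t=3: δ = [1.340e-05, 2.009e-05, 1.340e-05, 4.465e-06, 1.340e-05]  ψ = [1, 1, 1, 1, 1]  (obs o_3=2)
backtrack: best end state = 1; path = [4, 2, 1, 1]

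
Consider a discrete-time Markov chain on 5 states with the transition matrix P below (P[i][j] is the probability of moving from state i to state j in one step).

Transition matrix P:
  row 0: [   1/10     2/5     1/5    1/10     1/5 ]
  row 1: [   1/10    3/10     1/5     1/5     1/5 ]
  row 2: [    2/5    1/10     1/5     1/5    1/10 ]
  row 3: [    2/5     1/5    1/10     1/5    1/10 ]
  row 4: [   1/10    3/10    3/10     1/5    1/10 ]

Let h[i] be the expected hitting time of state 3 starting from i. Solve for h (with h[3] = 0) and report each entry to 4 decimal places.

h = [5.9941, 5.4492, 5.6112, 0.0000, 5.4639]

First-step conditioning: h[3] = 0; for i ≠ 3, h[i] = 1 + Σ_k P[i][k]·h[k].
  h[0] = 1 + 1/10·h[0] + 2/5·h[1] + 1/5·h[2] + 1/5·h[4]
  h[1] = 1 + 1/10·h[0] + 3/10·h[1] + 1/5·h[2] + 1/5·h[4]
  h[2] = 1 + 2/5·h[0] + 1/10·h[1] + 1/5·h[2] + 1/10·h[4]
  h[4] = 1 + 1/10·h[0] + 3/10·h[1] + 3/10·h[2] + 1/10·h[4]
Solving the 4×4 linear system over states ≠ 3 gives exactly h = [4070/679, 3700/679, 3810/679, 0, 530/97] (h[3] = 0 is the target).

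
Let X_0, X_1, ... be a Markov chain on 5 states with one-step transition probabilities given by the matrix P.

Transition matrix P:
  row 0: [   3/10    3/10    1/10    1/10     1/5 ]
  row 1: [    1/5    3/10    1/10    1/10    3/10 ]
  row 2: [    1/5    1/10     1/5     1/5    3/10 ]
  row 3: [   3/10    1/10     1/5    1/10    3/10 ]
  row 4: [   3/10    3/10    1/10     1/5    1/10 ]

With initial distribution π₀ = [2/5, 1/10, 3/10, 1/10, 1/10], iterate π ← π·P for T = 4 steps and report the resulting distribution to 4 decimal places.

t=0: π = [0.4000, 0.1000, 0.3000, 0.1000, 0.1000]
t=1: π = [0.2600, 0.2200, 0.1400, 0.1400, 0.2400]
t=2: π = [0.2640, 0.2440, 0.1280, 0.1380, 0.2260]
t=3: π = [0.2628, 0.2468, 0.1266, 0.1354, 0.2284]
t=4: π = [0.2627, 0.2476, 0.1262, 0.1355, 0.2280]

π = [0.2627, 0.2476, 0.1262, 0.1355, 0.2280]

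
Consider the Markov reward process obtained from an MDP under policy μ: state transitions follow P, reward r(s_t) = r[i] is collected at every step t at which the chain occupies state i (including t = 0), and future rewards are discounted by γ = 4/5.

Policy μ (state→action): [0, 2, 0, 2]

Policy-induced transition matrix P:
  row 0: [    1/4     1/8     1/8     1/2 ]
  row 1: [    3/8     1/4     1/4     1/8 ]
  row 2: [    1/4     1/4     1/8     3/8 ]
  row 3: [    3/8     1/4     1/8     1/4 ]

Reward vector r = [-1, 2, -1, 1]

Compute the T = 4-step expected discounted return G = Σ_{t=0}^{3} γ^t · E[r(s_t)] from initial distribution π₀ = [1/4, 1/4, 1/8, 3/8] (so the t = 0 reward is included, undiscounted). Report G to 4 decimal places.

G = 1.0171

t=0: π = [0.2500, 0.2500, 0.1250, 0.3750], E[r] = 0.5000, γ^t·E[r] = 0.500000, running G = 0.500000
t=1: π = [0.3281, 0.2188, 0.1563, 0.2969], E[r] = 0.2500, γ^t·E[r] = 0.200000, running G = 0.700000
t=2: π = [0.3145, 0.2090, 0.1523, 0.3242], E[r] = 0.2754, γ^t·E[r] = 0.176250, running G = 0.876250
t=3: π = [0.3167, 0.2107, 0.1511, 0.3215], E[r] = 0.2751, γ^t·E[r] = 0.140875, running G = 1.017125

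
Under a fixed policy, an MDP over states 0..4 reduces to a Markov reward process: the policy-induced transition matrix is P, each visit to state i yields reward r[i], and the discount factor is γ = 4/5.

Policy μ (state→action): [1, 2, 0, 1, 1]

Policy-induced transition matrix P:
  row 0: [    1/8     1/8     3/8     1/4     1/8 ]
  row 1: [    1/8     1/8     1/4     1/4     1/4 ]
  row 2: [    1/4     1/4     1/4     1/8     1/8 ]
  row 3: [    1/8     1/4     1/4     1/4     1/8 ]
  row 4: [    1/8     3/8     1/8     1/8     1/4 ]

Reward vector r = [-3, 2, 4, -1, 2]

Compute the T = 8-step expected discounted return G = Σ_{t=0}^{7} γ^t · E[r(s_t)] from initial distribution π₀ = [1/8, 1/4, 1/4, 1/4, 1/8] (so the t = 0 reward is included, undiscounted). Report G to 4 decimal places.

G = 4.6656

t=0: π = [0.1250, 0.2500, 0.2500, 0.2500, 0.1250], E[r] = 1.1250, γ^t·E[r] = 1.125000, running G = 1.125000
t=1: π = [0.1563, 0.2188, 0.2500, 0.2031, 0.1719], E[r] = 1.1094, γ^t·E[r] = 0.887500, running G = 2.012500
t=2: π = [0.1563, 0.2246, 0.2480, 0.1973, 0.1738], E[r] = 1.1230, γ^t·E[r] = 0.718750, running G = 2.731250
t=3: π = [0.1560, 0.2241, 0.2478, 0.1973, 0.1748], E[r] = 1.1238, γ^t·E[r] = 0.575375, running G = 3.306625
t=4: π = [0.1560, 0.2243, 0.2477, 0.1972, 0.1749], E[r] = 1.1239, γ^t·E[r] = 0.460350, running G = 3.766975
t=5: π = [0.1560, 0.2243, 0.2476, 0.1972, 0.1749], E[r] = 1.1239, γ^t·E[r] = 0.368293, running G = 4.135268
t=6: π = [0.1560, 0.2243, 0.2476, 0.1972, 0.1749], E[r] = 1.1239, γ^t·E[r] = 0.294635, running G = 4.429902
t=7: π = [0.1560, 0.2243, 0.2476, 0.1972, 0.1749], E[r] = 1.1239, γ^t·E[r] = 0.235708, running G = 4.665610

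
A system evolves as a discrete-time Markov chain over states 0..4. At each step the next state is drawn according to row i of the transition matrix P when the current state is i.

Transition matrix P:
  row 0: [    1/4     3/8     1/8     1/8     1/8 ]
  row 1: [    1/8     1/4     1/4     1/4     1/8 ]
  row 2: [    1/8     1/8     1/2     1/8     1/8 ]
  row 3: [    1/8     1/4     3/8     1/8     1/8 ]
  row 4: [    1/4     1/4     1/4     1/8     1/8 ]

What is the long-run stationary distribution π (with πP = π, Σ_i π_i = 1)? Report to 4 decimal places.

π = [0.1607, 0.2286, 0.3321, 0.1536, 0.1250]

Balance equations π_j = Σ_i π_i·P[i][j]:
  π_0 = 1/4·π_0 + 1/8·π_1 + 1/8·π_2 + 1/8·π_3 + 1/4·π_4
  π_1 = 3/8·π_0 + 1/4·π_1 + 1/8·π_2 + 1/4·π_3 + 1/4·π_4
  π_2 = 1/8·π_0 + 1/4·π_1 + 1/2·π_2 + 3/8·π_3 + 1/4·π_4
  π_3 = 1/8·π_0 + 1/4·π_1 + 1/8·π_2 + 1/8·π_3 + 1/8·π_4
  normalize: π_0 + π_1 + π_2 + π_3 + π_4 = 1
Solving the linear system gives exactly π = [9/56, 8/35, 93/280, 43/280, 1/8].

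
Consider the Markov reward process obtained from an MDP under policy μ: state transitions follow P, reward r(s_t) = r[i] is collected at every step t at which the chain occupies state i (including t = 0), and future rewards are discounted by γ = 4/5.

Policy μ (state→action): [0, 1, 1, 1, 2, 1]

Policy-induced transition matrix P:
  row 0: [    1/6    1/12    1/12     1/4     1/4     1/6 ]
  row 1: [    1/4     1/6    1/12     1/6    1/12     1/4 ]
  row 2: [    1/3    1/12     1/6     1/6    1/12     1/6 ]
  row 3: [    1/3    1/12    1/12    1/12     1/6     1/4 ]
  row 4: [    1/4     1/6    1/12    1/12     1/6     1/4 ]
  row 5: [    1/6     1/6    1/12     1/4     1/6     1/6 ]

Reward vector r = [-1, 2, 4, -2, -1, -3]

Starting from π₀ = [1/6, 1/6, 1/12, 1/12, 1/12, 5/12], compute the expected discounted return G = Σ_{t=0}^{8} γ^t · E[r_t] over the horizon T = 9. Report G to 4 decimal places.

G = -3.4939

t=0: π = [0.1667, 0.1667, 0.0833, 0.0833, 0.0833, 0.4167], E[r] = -1.0000, γ^t·E[r] = -1.000000, running G = -1.000000
t=1: π = [0.2153, 0.1389, 0.0903, 0.2014, 0.1597, 0.1944], E[r] = -0.7222, γ^t·E[r] = -0.577778, running G = -1.577778
t=2: π = [0.2402, 0.1244, 0.0909, 0.1707, 0.1655, 0.2083], E[r] = -0.7598, γ^t·E[r] = -0.486296, running G = -2.064074
t=3: π = [0.2344, 0.1249, 0.0909, 0.1760, 0.1687, 0.2051], E[r] = -0.7570, γ^t·E[r] = -0.387605, running G = -2.451679
t=4: π = [0.2356, 0.1249, 0.0909, 0.1746, 0.1682, 0.2058], E[r] = -0.7570, γ^t·E[r] = -0.310049, running G = -2.761728
t=5: π = [0.2353, 0.1249, 0.0909, 0.1749, 0.1683, 0.2056], E[r] = -0.7569, γ^t·E[r] = -0.248018, running G = -3.009747
t=6: π = [0.2354, 0.1249, 0.0909, 0.1748, 0.1683, 0.2057], E[r] = -0.7569, γ^t·E[r] = -0.198418, running G = -3.208165
t=7: π = [0.2354, 0.1249, 0.0909, 0.1748, 0.1683, 0.2057], E[r] = -0.7569, γ^t·E[r] = -0.158734, running G = -3.366899
t=8: π = [0.2354, 0.1249, 0.0909, 0.1748, 0.1683, 0.2057], E[r] = -0.7569, γ^t·E[r] = -0.126987, running G = -3.493886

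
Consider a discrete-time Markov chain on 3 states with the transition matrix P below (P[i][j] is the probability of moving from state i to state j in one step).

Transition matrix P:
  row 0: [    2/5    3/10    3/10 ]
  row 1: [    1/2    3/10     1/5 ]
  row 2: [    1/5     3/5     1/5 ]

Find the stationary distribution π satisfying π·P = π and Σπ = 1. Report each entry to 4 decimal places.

Balance equations π_j = Σ_i π_i·P[i][j]:
  π_0 = 2/5·π_0 + 1/2·π_1 + 1/5·π_2
  π_1 = 3/10·π_0 + 3/10·π_1 + 3/5·π_2
  normalize: π_0 + π_1 + π_2 = 1
Solving the linear system gives exactly π = [44/113, 42/113, 27/113].

π = [0.3894, 0.3717, 0.2389]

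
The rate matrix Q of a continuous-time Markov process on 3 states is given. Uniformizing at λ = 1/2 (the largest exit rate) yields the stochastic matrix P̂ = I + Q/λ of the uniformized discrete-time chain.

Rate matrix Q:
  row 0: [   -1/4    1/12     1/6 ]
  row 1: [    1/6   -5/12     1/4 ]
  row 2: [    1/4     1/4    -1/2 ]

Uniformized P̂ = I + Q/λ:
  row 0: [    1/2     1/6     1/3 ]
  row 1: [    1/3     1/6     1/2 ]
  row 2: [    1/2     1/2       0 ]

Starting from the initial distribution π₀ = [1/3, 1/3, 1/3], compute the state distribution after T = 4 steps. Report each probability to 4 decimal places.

t=0: π = [0.3333, 0.3333, 0.3333]
t=1: π = [0.4444, 0.2778, 0.2778]
t=2: π = [0.4537, 0.2593, 0.2870]
t=3: π = [0.4568, 0.2623, 0.2809]
t=4: π = [0.4563, 0.2603, 0.2834]

π = [0.4563, 0.2603, 0.2834]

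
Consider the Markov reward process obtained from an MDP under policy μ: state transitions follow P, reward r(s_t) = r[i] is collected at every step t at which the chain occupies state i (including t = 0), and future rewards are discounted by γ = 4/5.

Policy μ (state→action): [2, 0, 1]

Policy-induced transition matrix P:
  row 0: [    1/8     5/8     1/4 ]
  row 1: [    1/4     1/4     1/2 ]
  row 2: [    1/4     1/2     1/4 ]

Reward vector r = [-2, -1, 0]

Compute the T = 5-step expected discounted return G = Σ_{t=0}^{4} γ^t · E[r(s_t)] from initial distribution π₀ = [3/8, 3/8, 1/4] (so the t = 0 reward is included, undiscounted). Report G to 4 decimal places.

G = -3.1633

t=0: π = [0.3750, 0.3750, 0.2500], E[r] = -1.1250, γ^t·E[r] = -1.125000, running G = -1.125000
t=1: π = [0.2031, 0.4531, 0.3438], E[r] = -0.8594, γ^t·E[r] = -0.687500, running G = -1.812500
t=2: π = [0.2246, 0.4121, 0.3633], E[r] = -0.8613, γ^t·E[r] = -0.551250, running G = -2.363750
t=3: π = [0.2219, 0.4250, 0.3530], E[r] = -0.8689, γ^t·E[r] = -0.444875, running G = -2.808625
t=4: π = [0.2223, 0.4215, 0.3563], E[r] = -0.8660, γ^t·E[r] = -0.354713, running G = -3.163338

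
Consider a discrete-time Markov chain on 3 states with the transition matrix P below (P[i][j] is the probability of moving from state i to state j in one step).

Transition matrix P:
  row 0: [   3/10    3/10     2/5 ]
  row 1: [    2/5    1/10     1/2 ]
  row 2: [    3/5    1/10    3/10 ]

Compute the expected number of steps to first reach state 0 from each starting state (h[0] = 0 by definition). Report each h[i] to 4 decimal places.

h = [0.0000, 2.0690, 1.7241]

First-step conditioning: h[0] = 0; for i ≠ 0, h[i] = 1 + Σ_k P[i][k]·h[k].
  h[1] = 1 + 1/10·h[1] + 1/2·h[2]
  h[2] = 1 + 1/10·h[1] + 3/10·h[2]
Solving the 2×2 linear system over states ≠ 0 gives exactly h = [0, 60/29, 50/29] (h[0] = 0 is the target).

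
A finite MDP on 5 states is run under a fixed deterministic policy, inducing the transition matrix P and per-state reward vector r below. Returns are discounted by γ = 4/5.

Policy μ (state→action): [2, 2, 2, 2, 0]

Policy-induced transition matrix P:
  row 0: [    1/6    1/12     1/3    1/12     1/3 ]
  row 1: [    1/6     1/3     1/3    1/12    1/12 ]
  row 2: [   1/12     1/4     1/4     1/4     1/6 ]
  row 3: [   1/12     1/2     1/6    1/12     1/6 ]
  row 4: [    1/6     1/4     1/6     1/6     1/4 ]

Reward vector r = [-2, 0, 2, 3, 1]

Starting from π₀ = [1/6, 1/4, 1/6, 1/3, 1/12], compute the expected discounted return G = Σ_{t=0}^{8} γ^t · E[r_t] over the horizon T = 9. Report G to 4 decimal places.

G = 3.8689

t=0: π = [0.1667, 0.2500, 0.1667, 0.3333, 0.0833], E[r] = 1.0833, γ^t·E[r] = 1.083333, running G = 1.083333
t=1: π = [0.1250, 0.3264, 0.2500, 0.1181, 0.1806], E[r] = 0.7847, γ^t·E[r] = 0.627778, running G = 1.711111
t=2: π = [0.1360, 0.2859, 0.2627, 0.1400, 0.1753], E[r] = 0.8490, γ^t·E[r] = 0.543333, running G = 2.254444
t=3: π = [0.1331, 0.2862, 0.2589, 0.1417, 0.1801], E[r] = 0.8569, γ^t·E[r] = 0.438716, running G = 2.693160
t=4: π = [0.1333, 0.2871, 0.2581, 0.1415, 0.1800], E[r] = 0.8542, γ^t·E[r] = 0.349860, running G = 3.043021
t=5: π = [0.1334, 0.2871, 0.2582, 0.1414, 0.1800], E[r] = 0.8538, γ^t·E[r] = 0.279762, running G = 3.322783
t=6: π = [0.1334, 0.2870, 0.2583, 0.1414, 0.1800], E[r] = 0.8539, γ^t·E[r] = 0.223836, running G = 3.546618
t=7: π = [0.1334, 0.2870, 0.2583, 0.1414, 0.1800], E[r] = 0.8539, γ^t·E[r] = 0.179071, running G = 3.725689
t=8: π = [0.1334, 0.2870, 0.2583, 0.1414, 0.1800], E[r] = 0.8539, γ^t·E[r] = 0.143256, running G = 3.868946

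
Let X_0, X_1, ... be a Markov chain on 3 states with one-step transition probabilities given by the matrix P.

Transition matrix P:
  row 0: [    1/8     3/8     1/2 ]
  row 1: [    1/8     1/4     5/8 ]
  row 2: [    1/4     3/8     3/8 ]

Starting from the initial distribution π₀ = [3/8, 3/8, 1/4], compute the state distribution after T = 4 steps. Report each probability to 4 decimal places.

t=0: π = [0.3750, 0.3750, 0.2500]
t=1: π = [0.1563, 0.3281, 0.5156]
t=2: π = [0.1895, 0.3340, 0.4766]
t=3: π = [0.1846, 0.3333, 0.4822]
t=4: π = [0.1853, 0.3333, 0.4814]

π = [0.1853, 0.3333, 0.4814]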